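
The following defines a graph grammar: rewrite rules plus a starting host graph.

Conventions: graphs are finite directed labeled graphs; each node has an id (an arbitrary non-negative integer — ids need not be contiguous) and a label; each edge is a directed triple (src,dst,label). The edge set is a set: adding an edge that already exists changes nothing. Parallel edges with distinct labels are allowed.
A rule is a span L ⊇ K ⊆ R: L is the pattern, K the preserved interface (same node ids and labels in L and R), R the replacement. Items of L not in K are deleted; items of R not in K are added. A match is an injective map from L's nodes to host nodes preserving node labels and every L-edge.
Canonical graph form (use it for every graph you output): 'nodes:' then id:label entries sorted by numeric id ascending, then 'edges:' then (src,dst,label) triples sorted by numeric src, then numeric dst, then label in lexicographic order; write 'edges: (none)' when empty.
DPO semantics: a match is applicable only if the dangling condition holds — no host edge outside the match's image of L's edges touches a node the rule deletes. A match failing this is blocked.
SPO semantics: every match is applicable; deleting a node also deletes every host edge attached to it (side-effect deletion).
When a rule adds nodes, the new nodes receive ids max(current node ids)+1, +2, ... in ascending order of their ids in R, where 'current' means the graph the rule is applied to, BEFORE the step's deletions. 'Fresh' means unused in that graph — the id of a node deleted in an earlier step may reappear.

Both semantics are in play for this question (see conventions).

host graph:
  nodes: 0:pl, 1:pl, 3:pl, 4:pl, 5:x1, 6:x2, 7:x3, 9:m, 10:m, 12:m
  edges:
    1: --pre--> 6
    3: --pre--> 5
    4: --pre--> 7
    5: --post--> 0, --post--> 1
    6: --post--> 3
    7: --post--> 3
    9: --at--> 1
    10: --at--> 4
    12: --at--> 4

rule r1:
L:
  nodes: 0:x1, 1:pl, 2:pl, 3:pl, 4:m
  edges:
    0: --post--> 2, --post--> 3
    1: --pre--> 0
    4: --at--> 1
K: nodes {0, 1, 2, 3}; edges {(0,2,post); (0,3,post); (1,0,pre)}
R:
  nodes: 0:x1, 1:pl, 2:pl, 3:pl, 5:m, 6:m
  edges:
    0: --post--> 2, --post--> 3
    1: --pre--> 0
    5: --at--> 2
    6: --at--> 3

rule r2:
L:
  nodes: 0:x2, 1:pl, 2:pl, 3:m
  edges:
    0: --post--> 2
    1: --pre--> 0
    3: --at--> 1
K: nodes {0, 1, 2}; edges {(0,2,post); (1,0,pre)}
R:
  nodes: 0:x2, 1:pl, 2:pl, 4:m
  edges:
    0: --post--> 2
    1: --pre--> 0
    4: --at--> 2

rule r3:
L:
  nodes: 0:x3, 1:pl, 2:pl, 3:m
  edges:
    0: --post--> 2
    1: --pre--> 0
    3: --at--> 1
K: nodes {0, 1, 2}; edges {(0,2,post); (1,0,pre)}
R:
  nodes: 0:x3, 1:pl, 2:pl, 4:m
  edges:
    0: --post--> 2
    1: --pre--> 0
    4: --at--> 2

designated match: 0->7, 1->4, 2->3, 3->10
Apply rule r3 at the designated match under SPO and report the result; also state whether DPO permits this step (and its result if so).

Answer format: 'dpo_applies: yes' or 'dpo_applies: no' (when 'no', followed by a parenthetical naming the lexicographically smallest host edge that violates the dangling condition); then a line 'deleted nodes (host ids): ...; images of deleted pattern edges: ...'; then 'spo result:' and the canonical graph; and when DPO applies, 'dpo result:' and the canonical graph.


dpo_applies: yes
deleted nodes (host ids): 10; images of deleted pattern edges: (10,4,at)
spo result:
nodes: 0:pl, 1:pl, 3:pl, 4:pl, 5:x1, 6:x2, 7:x3, 9:m, 12:m, 13:m
edges: (1,6,pre); (3,5,pre); (4,7,pre); (5,0,post); (5,1,post); (6,3,post); (7,3,post); (9,1,at); (12,4,at); (13,3,at)
dpo result:
nodes: 0:pl, 1:pl, 3:pl, 4:pl, 5:x1, 6:x2, 7:x3, 9:m, 12:m, 13:m
edges: (1,6,pre); (3,5,pre); (4,7,pre); (5,0,post); (5,1,post); (6,3,post); (7,3,post); (9,1,at); (12,4,at); (13,3,at)


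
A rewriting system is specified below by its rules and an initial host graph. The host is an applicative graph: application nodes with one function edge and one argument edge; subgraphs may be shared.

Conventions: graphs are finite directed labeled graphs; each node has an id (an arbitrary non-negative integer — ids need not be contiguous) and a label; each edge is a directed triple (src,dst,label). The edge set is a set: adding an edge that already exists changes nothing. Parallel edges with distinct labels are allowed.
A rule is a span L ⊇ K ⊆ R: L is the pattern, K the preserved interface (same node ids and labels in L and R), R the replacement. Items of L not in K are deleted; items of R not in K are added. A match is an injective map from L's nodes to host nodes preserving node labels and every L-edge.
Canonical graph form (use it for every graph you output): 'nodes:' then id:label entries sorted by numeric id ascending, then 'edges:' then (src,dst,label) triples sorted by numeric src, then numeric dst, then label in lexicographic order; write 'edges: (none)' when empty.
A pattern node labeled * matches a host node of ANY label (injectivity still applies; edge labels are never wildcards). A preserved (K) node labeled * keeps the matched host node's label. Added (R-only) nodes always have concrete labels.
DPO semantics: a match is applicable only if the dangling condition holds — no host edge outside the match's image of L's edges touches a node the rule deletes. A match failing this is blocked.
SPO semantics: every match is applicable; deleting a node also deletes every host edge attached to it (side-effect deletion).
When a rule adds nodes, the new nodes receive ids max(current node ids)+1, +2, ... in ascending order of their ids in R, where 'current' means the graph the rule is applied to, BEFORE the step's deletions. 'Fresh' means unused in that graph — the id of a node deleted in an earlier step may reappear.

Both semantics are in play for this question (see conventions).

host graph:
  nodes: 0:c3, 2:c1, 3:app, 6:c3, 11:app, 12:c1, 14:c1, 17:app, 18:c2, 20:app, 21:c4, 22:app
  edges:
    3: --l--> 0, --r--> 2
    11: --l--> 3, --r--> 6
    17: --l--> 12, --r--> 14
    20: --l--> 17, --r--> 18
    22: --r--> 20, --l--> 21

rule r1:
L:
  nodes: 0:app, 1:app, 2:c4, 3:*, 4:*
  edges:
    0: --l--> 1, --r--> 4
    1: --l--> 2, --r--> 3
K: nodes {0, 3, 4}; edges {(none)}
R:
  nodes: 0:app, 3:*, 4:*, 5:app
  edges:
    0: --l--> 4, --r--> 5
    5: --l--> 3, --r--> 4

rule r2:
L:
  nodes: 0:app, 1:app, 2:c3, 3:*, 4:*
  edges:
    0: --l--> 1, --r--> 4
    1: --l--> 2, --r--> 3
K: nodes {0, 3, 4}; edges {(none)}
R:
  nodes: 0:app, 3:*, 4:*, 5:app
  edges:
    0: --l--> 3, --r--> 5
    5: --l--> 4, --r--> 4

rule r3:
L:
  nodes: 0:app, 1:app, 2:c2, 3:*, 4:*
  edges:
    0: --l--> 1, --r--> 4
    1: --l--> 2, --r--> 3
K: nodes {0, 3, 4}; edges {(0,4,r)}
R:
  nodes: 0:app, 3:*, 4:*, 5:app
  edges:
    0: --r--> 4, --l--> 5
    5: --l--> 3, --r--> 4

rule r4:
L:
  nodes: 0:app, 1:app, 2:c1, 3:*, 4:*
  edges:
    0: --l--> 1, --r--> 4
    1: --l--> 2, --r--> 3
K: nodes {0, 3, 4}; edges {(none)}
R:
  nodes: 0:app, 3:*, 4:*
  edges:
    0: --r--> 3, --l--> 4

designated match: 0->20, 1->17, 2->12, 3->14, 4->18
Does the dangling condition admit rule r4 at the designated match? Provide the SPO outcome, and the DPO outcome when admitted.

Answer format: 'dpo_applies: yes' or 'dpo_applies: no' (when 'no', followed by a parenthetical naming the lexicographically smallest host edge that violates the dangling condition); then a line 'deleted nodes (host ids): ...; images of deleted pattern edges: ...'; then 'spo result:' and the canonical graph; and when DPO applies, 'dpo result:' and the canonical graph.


dpo_applies: yes
deleted nodes (host ids): 12, 17; images of deleted pattern edges: (17,12,l); (17,14,r); (20,17,l); (20,18,r)
spo result:
nodes: 0:c3, 2:c1, 3:app, 6:c3, 11:app, 14:c1, 18:c2, 20:app, 21:c4, 22:app
edges: (3,0,l); (3,2,r); (11,3,l); (11,6,r); (20,14,r); (20,18,l); (22,20,r); (22,21,l)
dpo result:
nodes: 0:c3, 2:c1, 3:app, 6:c3, 11:app, 14:c1, 18:c2, 20:app, 21:c4, 22:app
edges: (3,0,l); (3,2,r); (11,3,l); (11,6,r); (20,14,r); (20,18,l); (22,20,r); (22,21,l)


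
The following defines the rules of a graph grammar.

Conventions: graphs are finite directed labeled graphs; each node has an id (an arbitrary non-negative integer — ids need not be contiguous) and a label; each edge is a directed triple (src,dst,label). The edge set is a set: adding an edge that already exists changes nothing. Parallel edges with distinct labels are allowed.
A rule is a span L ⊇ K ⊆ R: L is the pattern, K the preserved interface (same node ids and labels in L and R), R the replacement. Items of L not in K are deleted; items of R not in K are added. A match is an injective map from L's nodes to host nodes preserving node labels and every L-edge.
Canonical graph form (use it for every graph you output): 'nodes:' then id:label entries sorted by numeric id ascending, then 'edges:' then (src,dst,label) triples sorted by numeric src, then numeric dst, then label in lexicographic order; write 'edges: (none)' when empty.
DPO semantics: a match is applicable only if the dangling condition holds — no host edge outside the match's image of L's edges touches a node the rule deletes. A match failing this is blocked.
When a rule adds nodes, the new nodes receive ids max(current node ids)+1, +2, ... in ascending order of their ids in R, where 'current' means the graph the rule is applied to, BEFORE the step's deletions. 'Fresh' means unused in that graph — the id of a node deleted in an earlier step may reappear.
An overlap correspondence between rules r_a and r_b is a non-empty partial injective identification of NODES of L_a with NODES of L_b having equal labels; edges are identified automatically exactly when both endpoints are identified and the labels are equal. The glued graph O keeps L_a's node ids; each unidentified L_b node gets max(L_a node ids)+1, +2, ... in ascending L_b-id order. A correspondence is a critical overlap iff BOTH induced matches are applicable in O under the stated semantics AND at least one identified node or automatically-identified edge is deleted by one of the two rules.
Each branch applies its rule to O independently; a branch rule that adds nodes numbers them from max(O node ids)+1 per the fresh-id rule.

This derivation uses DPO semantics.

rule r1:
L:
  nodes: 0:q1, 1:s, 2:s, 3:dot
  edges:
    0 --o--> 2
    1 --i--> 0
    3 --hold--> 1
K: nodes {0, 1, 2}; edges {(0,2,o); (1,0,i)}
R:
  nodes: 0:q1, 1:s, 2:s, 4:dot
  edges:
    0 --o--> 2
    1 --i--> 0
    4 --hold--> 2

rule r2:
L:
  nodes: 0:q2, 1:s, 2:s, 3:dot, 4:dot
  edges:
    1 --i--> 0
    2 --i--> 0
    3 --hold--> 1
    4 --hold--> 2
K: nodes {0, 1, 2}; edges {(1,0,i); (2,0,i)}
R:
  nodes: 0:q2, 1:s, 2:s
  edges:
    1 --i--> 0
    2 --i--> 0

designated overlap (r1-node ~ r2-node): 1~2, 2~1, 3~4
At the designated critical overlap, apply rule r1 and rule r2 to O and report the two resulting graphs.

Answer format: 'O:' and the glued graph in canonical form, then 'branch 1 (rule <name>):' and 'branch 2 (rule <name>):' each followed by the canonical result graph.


O:
nodes: 0:q1, 1:s, 2:s, 3:dot, 4:q2, 5:dot
edges: (0,2,o); (1,0,i); (1,4,i); (2,4,i); (3,1,hold); (5,2,hold)
branch 1 (rule r1):
nodes: 0:q1, 1:s, 2:s, 4:q2, 5:dot, 6:dot
edges: (0,2,o); (1,0,i); (1,4,i); (2,4,i); (5,2,hold); (6,2,hold)
branch 2 (rule r2):
nodes: 0:q1, 1:s, 2:s, 4:q2
edges: (0,2,o); (1,0,i); (1,4,i); (2,4,i)


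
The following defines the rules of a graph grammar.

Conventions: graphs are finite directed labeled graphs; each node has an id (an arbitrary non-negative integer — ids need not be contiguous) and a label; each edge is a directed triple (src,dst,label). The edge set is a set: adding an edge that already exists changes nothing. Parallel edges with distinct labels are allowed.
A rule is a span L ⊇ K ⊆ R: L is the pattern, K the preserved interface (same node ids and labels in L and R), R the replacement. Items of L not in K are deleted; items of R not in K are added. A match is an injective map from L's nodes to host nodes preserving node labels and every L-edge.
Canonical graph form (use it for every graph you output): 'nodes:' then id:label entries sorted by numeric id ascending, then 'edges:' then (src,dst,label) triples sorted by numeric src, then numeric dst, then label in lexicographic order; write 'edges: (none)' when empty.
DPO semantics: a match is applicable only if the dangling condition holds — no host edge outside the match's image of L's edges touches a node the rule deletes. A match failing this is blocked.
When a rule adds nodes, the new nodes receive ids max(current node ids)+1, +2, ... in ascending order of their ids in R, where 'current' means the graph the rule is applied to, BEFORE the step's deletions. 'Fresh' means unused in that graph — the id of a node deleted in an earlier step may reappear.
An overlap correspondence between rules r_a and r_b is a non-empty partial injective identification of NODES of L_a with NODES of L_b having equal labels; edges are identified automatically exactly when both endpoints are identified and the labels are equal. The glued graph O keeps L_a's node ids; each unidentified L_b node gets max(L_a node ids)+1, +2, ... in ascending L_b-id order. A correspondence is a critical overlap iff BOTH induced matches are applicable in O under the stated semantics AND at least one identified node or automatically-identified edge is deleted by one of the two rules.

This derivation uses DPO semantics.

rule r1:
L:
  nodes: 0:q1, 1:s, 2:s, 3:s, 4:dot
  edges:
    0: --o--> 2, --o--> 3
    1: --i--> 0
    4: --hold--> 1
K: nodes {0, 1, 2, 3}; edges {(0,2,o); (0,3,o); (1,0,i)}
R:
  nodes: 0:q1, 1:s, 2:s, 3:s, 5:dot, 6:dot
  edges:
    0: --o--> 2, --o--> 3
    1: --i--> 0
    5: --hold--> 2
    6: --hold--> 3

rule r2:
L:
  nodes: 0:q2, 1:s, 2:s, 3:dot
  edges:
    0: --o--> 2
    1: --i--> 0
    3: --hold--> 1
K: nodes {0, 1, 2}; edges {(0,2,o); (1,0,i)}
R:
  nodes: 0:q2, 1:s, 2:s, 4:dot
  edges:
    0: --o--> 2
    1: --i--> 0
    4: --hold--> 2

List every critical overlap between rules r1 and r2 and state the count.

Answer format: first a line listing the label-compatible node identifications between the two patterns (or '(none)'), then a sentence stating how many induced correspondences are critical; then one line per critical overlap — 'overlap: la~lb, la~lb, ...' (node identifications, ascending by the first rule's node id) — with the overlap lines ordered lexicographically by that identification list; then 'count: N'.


label-compatible node identifications between L(r1) and L(r2): 1~1, 1~2, 2~1, 2~2, 3~1, 3~2, 4~3
3 of the induced correspondences are critical overlaps of r1 and r2.
overlap: 1~1, 2~2, 4~3
overlap: 1~1, 3~2, 4~3
overlap: 1~1, 4~3
count: 3


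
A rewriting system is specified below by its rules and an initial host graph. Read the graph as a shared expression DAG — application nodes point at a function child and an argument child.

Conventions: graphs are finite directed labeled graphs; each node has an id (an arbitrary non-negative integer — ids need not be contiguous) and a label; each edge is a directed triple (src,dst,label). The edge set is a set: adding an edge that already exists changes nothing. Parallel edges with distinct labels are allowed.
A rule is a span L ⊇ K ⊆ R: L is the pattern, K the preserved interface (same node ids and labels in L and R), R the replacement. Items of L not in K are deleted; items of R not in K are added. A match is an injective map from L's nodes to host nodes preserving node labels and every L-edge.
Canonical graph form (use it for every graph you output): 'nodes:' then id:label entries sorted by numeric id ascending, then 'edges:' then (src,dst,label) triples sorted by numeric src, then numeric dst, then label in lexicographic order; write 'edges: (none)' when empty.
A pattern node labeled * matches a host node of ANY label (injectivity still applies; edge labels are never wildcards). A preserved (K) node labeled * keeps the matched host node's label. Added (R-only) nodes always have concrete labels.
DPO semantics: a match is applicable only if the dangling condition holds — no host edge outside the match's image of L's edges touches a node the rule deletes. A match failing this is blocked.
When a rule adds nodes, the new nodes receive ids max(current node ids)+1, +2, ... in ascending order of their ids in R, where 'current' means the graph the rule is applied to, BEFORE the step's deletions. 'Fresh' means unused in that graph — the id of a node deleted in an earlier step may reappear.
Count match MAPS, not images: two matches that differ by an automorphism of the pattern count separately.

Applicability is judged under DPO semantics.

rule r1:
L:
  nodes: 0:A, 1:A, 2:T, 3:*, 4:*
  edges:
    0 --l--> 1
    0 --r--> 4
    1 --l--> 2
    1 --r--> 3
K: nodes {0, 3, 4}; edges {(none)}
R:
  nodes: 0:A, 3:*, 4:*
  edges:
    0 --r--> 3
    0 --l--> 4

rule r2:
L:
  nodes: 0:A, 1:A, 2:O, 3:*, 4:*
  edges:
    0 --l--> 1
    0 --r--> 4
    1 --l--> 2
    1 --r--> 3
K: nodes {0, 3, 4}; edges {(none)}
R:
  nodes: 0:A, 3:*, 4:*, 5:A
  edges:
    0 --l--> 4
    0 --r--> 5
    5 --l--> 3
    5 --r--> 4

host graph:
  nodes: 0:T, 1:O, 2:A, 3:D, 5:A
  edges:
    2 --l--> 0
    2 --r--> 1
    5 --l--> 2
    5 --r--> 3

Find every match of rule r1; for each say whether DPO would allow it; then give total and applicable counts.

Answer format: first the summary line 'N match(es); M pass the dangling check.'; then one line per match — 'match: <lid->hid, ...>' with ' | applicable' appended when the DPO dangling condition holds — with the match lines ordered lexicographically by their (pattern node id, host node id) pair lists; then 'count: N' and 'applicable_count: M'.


1 match(es); 1 pass the dangling check.
match: 0->5, 1->2, 2->0, 3->1, 4->3 | applicable
count: 1
applicable_count: 1


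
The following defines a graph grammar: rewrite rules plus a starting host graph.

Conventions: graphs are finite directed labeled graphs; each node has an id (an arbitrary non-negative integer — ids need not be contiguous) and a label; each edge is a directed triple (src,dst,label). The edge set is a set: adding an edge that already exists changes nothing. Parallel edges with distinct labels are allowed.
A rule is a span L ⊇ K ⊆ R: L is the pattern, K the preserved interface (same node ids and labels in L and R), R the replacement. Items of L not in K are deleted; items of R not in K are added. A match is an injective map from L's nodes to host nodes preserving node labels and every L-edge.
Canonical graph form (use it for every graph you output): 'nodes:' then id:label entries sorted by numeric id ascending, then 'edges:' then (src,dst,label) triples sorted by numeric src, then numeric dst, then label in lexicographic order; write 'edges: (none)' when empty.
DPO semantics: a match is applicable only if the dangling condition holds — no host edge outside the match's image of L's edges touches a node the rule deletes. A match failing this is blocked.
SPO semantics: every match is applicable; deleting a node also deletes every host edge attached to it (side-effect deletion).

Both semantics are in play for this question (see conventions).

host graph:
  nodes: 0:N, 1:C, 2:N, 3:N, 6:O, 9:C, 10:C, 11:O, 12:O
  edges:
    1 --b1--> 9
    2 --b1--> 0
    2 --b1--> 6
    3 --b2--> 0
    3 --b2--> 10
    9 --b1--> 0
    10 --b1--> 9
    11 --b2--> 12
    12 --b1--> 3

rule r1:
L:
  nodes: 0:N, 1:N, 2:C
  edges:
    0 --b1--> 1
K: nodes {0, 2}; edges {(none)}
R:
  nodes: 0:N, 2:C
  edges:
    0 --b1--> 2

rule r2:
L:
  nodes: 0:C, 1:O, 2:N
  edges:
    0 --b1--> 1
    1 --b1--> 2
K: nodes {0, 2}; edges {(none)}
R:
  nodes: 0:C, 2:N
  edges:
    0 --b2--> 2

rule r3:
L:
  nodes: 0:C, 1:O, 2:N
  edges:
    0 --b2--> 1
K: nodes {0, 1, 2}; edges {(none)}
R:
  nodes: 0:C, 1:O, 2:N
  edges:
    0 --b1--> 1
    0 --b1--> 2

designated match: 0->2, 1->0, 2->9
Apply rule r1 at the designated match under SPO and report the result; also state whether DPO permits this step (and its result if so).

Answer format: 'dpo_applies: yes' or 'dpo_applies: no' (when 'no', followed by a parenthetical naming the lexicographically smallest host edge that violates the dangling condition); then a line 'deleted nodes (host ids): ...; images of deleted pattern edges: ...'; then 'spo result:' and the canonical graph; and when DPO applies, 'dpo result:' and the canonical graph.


dpo_applies: no
(the rule deletes node 0, which keeps host edge (3,0,b2) outside the match image — the dangling condition fails, DPO blocks; SPO proceeds and side-deletes such edges)
deleted nodes (host ids): 0; images of deleted pattern edges: (2,0,b1)
spo result:
nodes: 1:C, 2:N, 3:N, 6:O, 9:C, 10:C, 11:O, 12:O
edges: (1,9,b1); (2,6,b1); (2,9,b1); (3,10,b2); (10,9,b1); (11,12,b2); (12,3,b1)


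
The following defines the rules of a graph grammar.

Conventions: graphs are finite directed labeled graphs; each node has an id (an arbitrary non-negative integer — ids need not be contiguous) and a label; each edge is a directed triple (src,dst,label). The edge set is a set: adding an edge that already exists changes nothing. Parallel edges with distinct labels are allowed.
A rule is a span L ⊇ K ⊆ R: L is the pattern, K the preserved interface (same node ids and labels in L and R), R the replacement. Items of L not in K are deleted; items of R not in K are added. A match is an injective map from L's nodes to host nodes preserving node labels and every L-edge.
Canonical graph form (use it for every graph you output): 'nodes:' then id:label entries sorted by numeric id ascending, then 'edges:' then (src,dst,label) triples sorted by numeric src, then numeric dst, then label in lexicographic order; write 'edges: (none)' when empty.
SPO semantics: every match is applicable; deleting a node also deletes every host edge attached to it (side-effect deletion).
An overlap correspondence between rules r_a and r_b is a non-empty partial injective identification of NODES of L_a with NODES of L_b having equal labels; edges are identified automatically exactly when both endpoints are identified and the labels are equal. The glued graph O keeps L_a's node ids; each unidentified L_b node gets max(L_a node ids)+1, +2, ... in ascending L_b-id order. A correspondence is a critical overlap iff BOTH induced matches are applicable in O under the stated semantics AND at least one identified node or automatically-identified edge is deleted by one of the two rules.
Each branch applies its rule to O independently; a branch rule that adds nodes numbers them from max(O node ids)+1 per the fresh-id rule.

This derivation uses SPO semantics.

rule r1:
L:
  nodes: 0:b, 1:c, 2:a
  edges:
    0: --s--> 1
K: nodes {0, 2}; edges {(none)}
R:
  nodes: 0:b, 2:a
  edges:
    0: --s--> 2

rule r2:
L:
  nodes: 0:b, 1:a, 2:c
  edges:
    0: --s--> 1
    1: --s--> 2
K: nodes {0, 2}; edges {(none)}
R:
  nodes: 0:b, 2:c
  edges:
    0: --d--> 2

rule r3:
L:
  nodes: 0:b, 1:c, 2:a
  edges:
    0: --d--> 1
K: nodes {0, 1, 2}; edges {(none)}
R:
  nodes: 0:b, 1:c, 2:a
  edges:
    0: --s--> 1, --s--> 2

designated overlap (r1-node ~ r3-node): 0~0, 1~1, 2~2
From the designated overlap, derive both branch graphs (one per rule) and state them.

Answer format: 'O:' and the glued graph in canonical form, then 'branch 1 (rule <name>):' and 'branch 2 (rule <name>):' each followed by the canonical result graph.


O:
nodes: 0:b, 1:c, 2:a
edges: (0,1,d); (0,1,s)
branch 1 (rule r1):
nodes: 0:b, 2:a
edges: (0,2,s)
branch 2 (rule r3):
nodes: 0:b, 1:c, 2:a
edges: (0,1,s); (0,2,s)


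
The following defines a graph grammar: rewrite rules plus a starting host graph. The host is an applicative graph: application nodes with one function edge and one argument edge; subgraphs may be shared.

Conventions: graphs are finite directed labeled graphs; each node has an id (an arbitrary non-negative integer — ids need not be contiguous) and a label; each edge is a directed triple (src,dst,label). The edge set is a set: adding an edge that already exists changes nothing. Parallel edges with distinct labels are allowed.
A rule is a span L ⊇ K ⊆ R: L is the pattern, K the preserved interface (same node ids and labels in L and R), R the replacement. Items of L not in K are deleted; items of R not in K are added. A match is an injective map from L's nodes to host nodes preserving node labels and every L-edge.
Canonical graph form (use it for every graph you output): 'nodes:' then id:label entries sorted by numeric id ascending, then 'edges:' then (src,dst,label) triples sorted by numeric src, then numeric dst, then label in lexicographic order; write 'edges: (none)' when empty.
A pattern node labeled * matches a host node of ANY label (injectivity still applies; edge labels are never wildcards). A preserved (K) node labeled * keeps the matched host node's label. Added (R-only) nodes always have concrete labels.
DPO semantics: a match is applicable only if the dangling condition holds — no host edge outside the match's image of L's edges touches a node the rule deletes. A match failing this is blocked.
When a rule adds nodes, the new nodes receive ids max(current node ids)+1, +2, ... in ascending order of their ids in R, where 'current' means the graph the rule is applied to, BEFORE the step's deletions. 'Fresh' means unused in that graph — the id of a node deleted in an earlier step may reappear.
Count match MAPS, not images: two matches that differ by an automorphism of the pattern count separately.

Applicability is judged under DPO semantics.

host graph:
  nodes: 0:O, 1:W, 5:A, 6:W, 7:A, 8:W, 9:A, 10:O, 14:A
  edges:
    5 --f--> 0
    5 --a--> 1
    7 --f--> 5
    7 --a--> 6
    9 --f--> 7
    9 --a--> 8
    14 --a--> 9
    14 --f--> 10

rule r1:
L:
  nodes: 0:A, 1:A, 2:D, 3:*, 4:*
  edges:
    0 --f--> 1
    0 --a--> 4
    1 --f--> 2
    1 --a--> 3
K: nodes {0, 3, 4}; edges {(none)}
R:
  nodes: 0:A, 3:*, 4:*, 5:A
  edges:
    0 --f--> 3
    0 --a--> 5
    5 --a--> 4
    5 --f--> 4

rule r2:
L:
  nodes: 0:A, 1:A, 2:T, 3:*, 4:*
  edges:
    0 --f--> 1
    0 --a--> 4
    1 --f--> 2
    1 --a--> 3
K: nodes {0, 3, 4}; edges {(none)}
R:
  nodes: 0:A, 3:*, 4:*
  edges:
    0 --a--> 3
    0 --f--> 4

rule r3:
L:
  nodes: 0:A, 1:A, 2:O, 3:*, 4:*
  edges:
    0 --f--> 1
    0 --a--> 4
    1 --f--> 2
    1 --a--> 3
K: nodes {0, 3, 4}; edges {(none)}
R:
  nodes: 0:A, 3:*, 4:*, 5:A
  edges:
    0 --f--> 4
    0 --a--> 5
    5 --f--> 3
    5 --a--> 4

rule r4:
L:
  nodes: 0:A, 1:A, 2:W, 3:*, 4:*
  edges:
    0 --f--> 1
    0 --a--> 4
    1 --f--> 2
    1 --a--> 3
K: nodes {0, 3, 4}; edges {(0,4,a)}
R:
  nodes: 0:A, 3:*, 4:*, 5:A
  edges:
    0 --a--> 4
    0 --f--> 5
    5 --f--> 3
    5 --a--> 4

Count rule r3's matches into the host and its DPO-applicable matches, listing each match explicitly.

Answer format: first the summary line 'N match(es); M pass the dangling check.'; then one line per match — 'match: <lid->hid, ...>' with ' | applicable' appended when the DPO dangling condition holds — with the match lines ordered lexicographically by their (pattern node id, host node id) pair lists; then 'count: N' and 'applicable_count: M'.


1 match(es); 1 pass the dangling check.
match: 0->7, 1->5, 2->0, 3->1, 4->6 | applicable
count: 1
applicable_count: 1


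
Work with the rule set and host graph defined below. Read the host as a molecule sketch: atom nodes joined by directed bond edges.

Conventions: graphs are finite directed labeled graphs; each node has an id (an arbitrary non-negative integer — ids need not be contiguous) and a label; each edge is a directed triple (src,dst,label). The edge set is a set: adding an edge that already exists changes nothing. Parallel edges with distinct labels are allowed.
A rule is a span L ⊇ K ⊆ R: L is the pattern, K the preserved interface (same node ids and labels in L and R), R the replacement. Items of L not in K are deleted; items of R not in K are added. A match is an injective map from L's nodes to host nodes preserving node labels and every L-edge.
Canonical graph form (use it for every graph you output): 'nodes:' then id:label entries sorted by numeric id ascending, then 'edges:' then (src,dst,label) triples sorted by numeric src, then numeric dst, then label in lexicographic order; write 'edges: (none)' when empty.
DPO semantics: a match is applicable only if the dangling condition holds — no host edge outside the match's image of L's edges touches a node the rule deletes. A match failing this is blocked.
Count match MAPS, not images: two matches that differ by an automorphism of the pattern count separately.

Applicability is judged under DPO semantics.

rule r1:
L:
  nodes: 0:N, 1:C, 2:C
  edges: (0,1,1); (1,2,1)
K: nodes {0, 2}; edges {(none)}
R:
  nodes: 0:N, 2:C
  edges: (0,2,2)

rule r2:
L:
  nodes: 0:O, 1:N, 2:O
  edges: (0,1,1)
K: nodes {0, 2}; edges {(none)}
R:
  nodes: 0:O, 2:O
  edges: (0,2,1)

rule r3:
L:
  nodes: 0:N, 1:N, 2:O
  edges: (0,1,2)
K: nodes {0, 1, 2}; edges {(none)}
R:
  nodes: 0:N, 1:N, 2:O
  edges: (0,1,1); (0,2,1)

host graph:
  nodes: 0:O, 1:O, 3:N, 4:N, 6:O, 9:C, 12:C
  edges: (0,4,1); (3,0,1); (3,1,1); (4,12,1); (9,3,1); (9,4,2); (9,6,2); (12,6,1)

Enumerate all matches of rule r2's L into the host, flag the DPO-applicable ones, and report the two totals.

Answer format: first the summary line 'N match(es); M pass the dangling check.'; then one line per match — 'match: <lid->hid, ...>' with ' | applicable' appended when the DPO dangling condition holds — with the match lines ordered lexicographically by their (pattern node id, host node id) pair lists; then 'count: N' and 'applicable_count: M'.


2 match(es); 0 pass the dangling check.
match: 0->0, 1->4, 2->1
match: 0->0, 1->4, 2->6
count: 2
applicable_count: 0


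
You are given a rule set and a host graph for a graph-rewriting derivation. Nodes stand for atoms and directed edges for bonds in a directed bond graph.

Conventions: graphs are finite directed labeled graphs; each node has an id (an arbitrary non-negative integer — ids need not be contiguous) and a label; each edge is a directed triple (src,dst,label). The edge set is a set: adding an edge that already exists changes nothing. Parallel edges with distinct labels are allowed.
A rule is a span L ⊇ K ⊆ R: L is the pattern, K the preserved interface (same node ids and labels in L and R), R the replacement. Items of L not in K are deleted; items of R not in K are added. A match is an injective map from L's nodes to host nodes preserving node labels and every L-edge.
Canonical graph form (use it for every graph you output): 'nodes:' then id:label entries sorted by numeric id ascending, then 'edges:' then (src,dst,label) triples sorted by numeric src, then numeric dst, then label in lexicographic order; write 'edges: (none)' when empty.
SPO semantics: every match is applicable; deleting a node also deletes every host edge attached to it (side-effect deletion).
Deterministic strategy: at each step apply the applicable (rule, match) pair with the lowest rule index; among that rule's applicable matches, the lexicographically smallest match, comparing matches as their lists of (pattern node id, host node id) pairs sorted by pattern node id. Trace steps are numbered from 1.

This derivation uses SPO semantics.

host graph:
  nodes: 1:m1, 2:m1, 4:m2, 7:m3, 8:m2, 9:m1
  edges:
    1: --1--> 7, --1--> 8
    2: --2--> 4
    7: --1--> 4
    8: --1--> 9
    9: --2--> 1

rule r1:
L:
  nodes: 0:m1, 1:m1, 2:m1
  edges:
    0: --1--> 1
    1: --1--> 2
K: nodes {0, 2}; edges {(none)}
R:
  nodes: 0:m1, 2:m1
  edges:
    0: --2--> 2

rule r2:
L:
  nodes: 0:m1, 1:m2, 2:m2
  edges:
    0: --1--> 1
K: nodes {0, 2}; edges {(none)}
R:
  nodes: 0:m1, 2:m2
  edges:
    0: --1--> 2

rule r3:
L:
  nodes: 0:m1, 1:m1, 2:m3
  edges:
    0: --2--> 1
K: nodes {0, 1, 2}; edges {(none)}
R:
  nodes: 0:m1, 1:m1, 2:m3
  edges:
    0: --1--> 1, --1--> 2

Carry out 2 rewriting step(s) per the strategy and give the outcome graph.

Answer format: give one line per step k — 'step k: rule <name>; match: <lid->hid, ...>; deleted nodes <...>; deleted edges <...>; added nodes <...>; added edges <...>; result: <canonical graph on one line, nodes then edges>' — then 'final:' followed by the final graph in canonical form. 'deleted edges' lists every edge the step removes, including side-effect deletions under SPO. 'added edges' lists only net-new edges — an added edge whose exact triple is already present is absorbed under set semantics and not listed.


step 1: rule r2; match: 0->1, 1->8, 2->4; deleted nodes 8; deleted edges (1,8,1); (8,9,1); added nodes (none); added edges (1,4,1); result: nodes: 1:m1, 2:m1, 4:m2, 7:m3, 9:m1 edges: (1,4,1); (1,7,1); (2,4,2); (7,4,1); (9,1,2)
step 2: rule r3; match: 0->9, 1->1, 2->7; deleted nodes (none); deleted edges (9,1,2); added nodes (none); added edges (9,1,1); (9,7,1); result: nodes: 1:m1, 2:m1, 4:m2, 7:m3, 9:m1 edges: (1,4,1); (1,7,1); (2,4,2); (7,4,1); (9,1,1); (9,7,1)
final:
nodes: 1:m1, 2:m1, 4:m2, 7:m3, 9:m1
edges: (1,4,1); (1,7,1); (2,4,2); (7,4,1); (9,1,1); (9,7,1)


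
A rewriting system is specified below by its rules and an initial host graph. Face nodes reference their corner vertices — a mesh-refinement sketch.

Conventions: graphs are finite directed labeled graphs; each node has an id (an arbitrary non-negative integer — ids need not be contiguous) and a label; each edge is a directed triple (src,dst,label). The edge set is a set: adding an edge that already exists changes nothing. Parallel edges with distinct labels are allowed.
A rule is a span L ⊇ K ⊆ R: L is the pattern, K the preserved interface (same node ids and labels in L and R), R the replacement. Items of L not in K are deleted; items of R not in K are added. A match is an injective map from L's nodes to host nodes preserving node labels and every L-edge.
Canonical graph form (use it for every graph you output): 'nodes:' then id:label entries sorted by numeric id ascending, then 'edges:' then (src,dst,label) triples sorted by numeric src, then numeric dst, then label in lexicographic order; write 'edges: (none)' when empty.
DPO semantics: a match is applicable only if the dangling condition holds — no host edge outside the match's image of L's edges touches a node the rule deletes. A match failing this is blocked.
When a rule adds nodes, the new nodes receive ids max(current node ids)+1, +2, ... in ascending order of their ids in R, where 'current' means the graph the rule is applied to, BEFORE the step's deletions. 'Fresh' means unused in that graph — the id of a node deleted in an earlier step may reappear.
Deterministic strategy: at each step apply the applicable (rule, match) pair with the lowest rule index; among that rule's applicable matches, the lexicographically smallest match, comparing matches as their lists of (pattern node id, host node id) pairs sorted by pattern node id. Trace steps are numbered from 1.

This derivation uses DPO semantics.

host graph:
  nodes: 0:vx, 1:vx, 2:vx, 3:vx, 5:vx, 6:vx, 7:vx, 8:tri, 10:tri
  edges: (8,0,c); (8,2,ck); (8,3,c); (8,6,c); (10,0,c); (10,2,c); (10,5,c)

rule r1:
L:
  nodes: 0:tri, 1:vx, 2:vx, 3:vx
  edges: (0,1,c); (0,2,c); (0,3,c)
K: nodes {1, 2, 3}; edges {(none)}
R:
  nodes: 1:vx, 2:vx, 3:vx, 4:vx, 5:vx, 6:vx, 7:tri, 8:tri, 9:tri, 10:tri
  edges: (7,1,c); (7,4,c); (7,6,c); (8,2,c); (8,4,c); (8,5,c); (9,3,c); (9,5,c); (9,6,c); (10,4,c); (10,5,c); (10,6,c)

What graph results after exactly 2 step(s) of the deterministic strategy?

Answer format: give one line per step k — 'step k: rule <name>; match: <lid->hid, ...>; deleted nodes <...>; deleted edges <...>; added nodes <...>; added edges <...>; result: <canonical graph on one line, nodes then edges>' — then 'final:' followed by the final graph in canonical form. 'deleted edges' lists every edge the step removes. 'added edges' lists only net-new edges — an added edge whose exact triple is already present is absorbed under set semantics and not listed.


step 1: rule r1; match: 0->10, 1->0, 2->2, 3->5; deleted nodes 10; deleted edges (10,0,c); (10,2,c); (10,5,c); added nodes 11, 12, 13, 14, 15, 16, 17; added edges (14,0,c); (14,11,c); (14,13,c); (15,2,c); (15,11,c); (15,12,c); (16,5,c); (16,12,c); (16,13,c); (17,11,c); (17,12,c); (17,13,c); result: nodes: 0:vx, 1:vx, 2:vx, 3:vx, 5:vx, 6:vx, 7:vx, 8:tri, 11:vx, 12:vx, 13:vx, 14:tri, 15:tri, 16:tri, 17:tri edges: (8,0,c); (8,2,ck); (8,3,c); (8,6,c); (14,0,c); (14,11,c); (14,13,c); (15,2,c); (15,11,c); (15,12,c); (16,5,c); (16,12,c); (16,13,c); (17,11,c); (17,12,c); (17,13,c)
step 2: rule r1; match: 0->14, 1->0, 2->11, 3->13; deleted nodes 14; deleted edges (14,0,c); (14,11,c); (14,13,c); added nodes 18, 19, 20, 21, 22, 23, 24; added edges (21,0,c); (21,18,c); (21,20,c); (22,11,c); (22,18,c); (22,19,c); (23,13,c); (23,19,c); (23,20,c); (24,18,c); (24,19,c); (24,20,c); result: nodes: 0:vx, 1:vx, 2:vx, 3:vx, 5:vx, 6:vx, 7:vx, 8:tri, 11:vx, 12:vx, 13:vx, 15:tri, 16:tri, 17:tri, 18:vx, 19:vx, 20:vx, 21:tri, 22:tri, 23:tri, 24:tri edges: (8,0,c); (8,2,ck); (8,3,c); (8,6,c); (15,2,c); (15,11,c); (15,12,c); (16,5,c); (16,12,c); (16,13,c); (17,11,c); (17,12,c); (17,13,c); (21,0,c); (21,18,c); (21,20,c); (22,11,c); (22,18,c); (22,19,c); (23,13,c); (23,19,c); (23,20,c); (24,18,c); (24,19,c); (24,20,c)
final:
nodes: 0:vx, 1:vx, 2:vx, 3:vx, 5:vx, 6:vx, 7:vx, 8:tri, 11:vx, 12:vx, 13:vx, 15:tri, 16:tri, 17:tri, 18:vx, 19:vx, 20:vx, 21:tri, 22:tri, 23:tri, 24:tri
edges: (8,0,c); (8,2,ck); (8,3,c); (8,6,c); (15,2,c); (15,11,c); (15,12,c); (16,5,c); (16,12,c); (16,13,c); (17,11,c); (17,12,c); (17,13,c); (21,0,c); (21,18,c); (21,20,c); (22,11,c); (22,18,c); (22,19,c); (23,13,c); (23,19,c); (23,20,c); (24,18,c); (24,19,c); (24,20,c)


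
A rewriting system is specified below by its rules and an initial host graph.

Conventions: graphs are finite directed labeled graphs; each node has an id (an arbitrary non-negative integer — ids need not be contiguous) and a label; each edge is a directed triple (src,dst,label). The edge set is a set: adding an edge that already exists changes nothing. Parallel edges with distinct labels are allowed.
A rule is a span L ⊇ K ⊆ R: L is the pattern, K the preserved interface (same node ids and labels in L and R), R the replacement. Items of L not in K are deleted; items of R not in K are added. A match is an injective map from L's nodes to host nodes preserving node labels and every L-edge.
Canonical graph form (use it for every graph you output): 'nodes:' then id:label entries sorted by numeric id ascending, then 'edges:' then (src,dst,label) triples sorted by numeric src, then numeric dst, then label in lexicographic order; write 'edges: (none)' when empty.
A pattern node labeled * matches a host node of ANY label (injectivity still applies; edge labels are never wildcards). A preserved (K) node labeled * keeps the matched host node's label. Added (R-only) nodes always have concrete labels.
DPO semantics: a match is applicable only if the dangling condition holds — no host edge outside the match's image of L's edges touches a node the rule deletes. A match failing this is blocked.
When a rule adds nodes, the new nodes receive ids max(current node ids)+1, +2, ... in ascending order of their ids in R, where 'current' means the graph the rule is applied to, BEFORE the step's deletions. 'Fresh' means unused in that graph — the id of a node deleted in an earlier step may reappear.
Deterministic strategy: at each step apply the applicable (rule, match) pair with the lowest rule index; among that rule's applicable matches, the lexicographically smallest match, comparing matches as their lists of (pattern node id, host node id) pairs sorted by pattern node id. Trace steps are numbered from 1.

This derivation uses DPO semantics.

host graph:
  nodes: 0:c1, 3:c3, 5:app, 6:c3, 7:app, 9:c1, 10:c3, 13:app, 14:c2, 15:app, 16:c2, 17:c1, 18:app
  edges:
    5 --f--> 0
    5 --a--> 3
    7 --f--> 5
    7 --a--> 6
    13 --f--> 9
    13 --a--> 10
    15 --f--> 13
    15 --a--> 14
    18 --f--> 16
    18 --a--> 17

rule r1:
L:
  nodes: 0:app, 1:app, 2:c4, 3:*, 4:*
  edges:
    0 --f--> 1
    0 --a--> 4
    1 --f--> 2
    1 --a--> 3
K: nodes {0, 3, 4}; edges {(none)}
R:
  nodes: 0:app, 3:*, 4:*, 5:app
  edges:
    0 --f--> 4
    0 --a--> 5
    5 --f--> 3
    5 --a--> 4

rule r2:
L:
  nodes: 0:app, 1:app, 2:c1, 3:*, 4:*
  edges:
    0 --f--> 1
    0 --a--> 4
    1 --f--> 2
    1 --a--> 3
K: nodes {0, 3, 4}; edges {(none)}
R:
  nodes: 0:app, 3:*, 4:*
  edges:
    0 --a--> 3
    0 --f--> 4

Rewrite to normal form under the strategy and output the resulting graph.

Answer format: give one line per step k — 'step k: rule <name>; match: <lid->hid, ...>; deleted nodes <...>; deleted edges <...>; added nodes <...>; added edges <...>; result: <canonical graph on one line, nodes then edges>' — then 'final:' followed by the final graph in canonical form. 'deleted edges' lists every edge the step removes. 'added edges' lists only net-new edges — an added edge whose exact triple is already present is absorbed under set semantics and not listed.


step 1: rule r2; match: 0->7, 1->5, 2->0, 3->3, 4->6; deleted nodes 0, 5; deleted edges (5,0,f); (5,3,a); (7,5,f); (7,6,a); added nodes (none); added edges (7,3,a); (7,6,f); result: nodes: 3:c3, 6:c3, 7:app, 9:c1, 10:c3, 13:app, 14:c2, 15:app, 16:c2, 17:c1, 18:app edges: (7,3,a); (7,6,f); (13,9,f); (13,10,a); (15,13,f); (15,14,a); (18,16,f); (18,17,a)
step 2: rule r2; match: 0->15, 1->13, 2->9, 3->10, 4->14; deleted nodes 9, 13; deleted edges (13,9,f); (13,10,a); (15,13,f); (15,14,a); added nodes (none); added edges (15,10,a); (15,14,f); result: nodes: 3:c3, 6:c3, 7:app, 10:c3, 14:c2, 15:app, 16:c2, 17:c1, 18:app edges: (7,3,a); (7,6,f); (15,10,a); (15,14,f); (18,16,f); (18,17,a)
final:
nodes: 3:c3, 6:c3, 7:app, 10:c3, 14:c2, 15:app, 16:c2, 17:c1, 18:app
edges: (7,3,a); (7,6,f); (15,10,a); (15,14,f); (18,16,f); (18,17,a)
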